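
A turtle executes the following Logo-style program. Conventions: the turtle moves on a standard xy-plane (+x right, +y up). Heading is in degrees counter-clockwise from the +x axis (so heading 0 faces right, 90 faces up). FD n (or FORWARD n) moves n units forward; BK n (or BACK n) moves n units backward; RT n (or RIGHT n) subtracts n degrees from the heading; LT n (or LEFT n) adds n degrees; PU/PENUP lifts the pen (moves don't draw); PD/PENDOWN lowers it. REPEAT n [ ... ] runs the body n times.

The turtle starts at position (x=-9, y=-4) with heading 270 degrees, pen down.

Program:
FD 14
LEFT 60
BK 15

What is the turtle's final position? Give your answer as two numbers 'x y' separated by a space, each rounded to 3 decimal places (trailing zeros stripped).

Executing turtle program step by step:
Start: pos=(-9,-4), heading=270, pen down
FD 14: (-9,-4) -> (-9,-18) [heading=270, draw]
LT 60: heading 270 -> 330
BK 15: (-9,-18) -> (-21.99,-10.5) [heading=330, draw]
Final: pos=(-21.99,-10.5), heading=330, 2 segment(s) drawn

Answer: -21.99 -10.5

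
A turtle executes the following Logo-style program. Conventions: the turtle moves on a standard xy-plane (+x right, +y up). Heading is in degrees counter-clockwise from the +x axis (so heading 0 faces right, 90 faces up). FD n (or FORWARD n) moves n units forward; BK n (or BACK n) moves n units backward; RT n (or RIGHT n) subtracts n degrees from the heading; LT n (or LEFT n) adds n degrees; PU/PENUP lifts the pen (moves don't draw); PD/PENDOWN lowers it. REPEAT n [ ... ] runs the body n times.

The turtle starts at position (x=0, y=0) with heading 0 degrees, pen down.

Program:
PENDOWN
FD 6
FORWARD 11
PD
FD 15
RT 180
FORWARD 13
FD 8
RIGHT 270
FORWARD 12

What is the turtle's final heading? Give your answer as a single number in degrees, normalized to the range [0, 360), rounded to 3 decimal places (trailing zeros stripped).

Answer: 270

Derivation:
Executing turtle program step by step:
Start: pos=(0,0), heading=0, pen down
PD: pen down
FD 6: (0,0) -> (6,0) [heading=0, draw]
FD 11: (6,0) -> (17,0) [heading=0, draw]
PD: pen down
FD 15: (17,0) -> (32,0) [heading=0, draw]
RT 180: heading 0 -> 180
FD 13: (32,0) -> (19,0) [heading=180, draw]
FD 8: (19,0) -> (11,0) [heading=180, draw]
RT 270: heading 180 -> 270
FD 12: (11,0) -> (11,-12) [heading=270, draw]
Final: pos=(11,-12), heading=270, 6 segment(s) drawn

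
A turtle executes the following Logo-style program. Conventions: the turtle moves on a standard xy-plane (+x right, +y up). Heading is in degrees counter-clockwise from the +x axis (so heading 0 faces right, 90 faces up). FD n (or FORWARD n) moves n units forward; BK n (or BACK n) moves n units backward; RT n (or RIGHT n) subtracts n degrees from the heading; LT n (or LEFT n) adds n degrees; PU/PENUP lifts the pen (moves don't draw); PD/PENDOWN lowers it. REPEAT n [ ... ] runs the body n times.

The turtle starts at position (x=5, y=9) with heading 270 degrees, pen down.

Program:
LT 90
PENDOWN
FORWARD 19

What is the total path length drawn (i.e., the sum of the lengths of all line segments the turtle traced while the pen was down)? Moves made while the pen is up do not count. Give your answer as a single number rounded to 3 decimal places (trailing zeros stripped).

Answer: 19

Derivation:
Executing turtle program step by step:
Start: pos=(5,9), heading=270, pen down
LT 90: heading 270 -> 0
PD: pen down
FD 19: (5,9) -> (24,9) [heading=0, draw]
Final: pos=(24,9), heading=0, 1 segment(s) drawn

Segment lengths:
  seg 1: (5,9) -> (24,9), length = 19
Total = 19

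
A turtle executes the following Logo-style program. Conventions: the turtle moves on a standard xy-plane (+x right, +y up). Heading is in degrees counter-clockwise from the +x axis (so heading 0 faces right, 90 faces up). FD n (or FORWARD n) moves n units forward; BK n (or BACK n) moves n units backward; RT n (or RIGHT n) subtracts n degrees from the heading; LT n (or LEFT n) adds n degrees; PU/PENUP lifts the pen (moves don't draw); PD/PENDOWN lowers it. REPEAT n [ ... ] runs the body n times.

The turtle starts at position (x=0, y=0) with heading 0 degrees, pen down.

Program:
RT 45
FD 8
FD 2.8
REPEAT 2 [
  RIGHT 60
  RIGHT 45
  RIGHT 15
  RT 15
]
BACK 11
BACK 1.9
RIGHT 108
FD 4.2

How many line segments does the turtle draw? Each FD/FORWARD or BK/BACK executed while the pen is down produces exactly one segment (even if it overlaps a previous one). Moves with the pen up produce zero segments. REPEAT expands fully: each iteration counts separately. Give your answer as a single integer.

Answer: 5

Derivation:
Executing turtle program step by step:
Start: pos=(0,0), heading=0, pen down
RT 45: heading 0 -> 315
FD 8: (0,0) -> (5.657,-5.657) [heading=315, draw]
FD 2.8: (5.657,-5.657) -> (7.637,-7.637) [heading=315, draw]
REPEAT 2 [
  -- iteration 1/2 --
  RT 60: heading 315 -> 255
  RT 45: heading 255 -> 210
  RT 15: heading 210 -> 195
  RT 15: heading 195 -> 180
  -- iteration 2/2 --
  RT 60: heading 180 -> 120
  RT 45: heading 120 -> 75
  RT 15: heading 75 -> 60
  RT 15: heading 60 -> 45
]
BK 11: (7.637,-7.637) -> (-0.141,-15.415) [heading=45, draw]
BK 1.9: (-0.141,-15.415) -> (-1.485,-16.758) [heading=45, draw]
RT 108: heading 45 -> 297
FD 4.2: (-1.485,-16.758) -> (0.422,-20.501) [heading=297, draw]
Final: pos=(0.422,-20.501), heading=297, 5 segment(s) drawn
Segments drawn: 5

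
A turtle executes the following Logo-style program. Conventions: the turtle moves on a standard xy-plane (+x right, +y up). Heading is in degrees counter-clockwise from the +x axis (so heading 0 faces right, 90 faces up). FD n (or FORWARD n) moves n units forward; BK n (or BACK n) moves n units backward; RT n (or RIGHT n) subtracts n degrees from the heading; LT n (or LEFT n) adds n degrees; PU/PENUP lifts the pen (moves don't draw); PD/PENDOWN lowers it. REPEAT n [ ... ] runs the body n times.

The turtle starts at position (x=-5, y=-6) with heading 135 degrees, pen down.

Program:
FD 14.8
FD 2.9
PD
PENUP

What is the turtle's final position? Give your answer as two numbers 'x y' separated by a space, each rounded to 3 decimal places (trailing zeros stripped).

Executing turtle program step by step:
Start: pos=(-5,-6), heading=135, pen down
FD 14.8: (-5,-6) -> (-15.465,4.465) [heading=135, draw]
FD 2.9: (-15.465,4.465) -> (-17.516,6.516) [heading=135, draw]
PD: pen down
PU: pen up
Final: pos=(-17.516,6.516), heading=135, 2 segment(s) drawn

Answer: -17.516 6.516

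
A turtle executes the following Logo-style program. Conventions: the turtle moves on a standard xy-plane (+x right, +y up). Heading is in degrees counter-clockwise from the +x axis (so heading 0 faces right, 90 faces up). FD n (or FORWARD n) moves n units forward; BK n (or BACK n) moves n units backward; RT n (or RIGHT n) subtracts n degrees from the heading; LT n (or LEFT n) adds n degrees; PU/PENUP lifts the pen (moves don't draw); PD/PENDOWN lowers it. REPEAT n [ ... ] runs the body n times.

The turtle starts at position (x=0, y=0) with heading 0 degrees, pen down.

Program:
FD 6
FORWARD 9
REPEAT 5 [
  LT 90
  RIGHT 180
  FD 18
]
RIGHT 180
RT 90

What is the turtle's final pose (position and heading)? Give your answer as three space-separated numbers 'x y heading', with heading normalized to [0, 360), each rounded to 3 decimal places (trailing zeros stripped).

Executing turtle program step by step:
Start: pos=(0,0), heading=0, pen down
FD 6: (0,0) -> (6,0) [heading=0, draw]
FD 9: (6,0) -> (15,0) [heading=0, draw]
REPEAT 5 [
  -- iteration 1/5 --
  LT 90: heading 0 -> 90
  RT 180: heading 90 -> 270
  FD 18: (15,0) -> (15,-18) [heading=270, draw]
  -- iteration 2/5 --
  LT 90: heading 270 -> 0
  RT 180: heading 0 -> 180
  FD 18: (15,-18) -> (-3,-18) [heading=180, draw]
  -- iteration 3/5 --
  LT 90: heading 180 -> 270
  RT 180: heading 270 -> 90
  FD 18: (-3,-18) -> (-3,0) [heading=90, draw]
  -- iteration 4/5 --
  LT 90: heading 90 -> 180
  RT 180: heading 180 -> 0
  FD 18: (-3,0) -> (15,0) [heading=0, draw]
  -- iteration 5/5 --
  LT 90: heading 0 -> 90
  RT 180: heading 90 -> 270
  FD 18: (15,0) -> (15,-18) [heading=270, draw]
]
RT 180: heading 270 -> 90
RT 90: heading 90 -> 0
Final: pos=(15,-18), heading=0, 7 segment(s) drawn

Answer: 15 -18 0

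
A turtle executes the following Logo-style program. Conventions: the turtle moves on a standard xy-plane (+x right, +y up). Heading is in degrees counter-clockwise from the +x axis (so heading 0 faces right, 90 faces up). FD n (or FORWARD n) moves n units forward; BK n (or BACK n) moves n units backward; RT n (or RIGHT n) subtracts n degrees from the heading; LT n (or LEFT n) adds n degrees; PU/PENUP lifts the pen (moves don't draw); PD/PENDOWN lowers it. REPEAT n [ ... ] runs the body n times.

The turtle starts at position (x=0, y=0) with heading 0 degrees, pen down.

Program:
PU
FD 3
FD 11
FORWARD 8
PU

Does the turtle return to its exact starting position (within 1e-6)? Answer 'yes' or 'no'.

Executing turtle program step by step:
Start: pos=(0,0), heading=0, pen down
PU: pen up
FD 3: (0,0) -> (3,0) [heading=0, move]
FD 11: (3,0) -> (14,0) [heading=0, move]
FD 8: (14,0) -> (22,0) [heading=0, move]
PU: pen up
Final: pos=(22,0), heading=0, 0 segment(s) drawn

Start position: (0, 0)
Final position: (22, 0)
Distance = 22; >= 1e-6 -> NOT closed

Answer: no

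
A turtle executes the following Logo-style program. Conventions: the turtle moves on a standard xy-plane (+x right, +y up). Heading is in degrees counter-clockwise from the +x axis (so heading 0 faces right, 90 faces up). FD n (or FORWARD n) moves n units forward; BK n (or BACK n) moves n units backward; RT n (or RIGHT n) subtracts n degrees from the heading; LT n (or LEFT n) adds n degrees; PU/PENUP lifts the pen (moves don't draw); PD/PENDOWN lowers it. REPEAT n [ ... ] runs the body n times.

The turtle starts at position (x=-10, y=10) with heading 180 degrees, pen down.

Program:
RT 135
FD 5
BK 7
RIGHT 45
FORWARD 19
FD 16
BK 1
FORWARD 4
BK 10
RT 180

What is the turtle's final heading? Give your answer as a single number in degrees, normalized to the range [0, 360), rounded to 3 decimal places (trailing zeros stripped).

Answer: 180

Derivation:
Executing turtle program step by step:
Start: pos=(-10,10), heading=180, pen down
RT 135: heading 180 -> 45
FD 5: (-10,10) -> (-6.464,13.536) [heading=45, draw]
BK 7: (-6.464,13.536) -> (-11.414,8.586) [heading=45, draw]
RT 45: heading 45 -> 0
FD 19: (-11.414,8.586) -> (7.586,8.586) [heading=0, draw]
FD 16: (7.586,8.586) -> (23.586,8.586) [heading=0, draw]
BK 1: (23.586,8.586) -> (22.586,8.586) [heading=0, draw]
FD 4: (22.586,8.586) -> (26.586,8.586) [heading=0, draw]
BK 10: (26.586,8.586) -> (16.586,8.586) [heading=0, draw]
RT 180: heading 0 -> 180
Final: pos=(16.586,8.586), heading=180, 7 segment(s) drawn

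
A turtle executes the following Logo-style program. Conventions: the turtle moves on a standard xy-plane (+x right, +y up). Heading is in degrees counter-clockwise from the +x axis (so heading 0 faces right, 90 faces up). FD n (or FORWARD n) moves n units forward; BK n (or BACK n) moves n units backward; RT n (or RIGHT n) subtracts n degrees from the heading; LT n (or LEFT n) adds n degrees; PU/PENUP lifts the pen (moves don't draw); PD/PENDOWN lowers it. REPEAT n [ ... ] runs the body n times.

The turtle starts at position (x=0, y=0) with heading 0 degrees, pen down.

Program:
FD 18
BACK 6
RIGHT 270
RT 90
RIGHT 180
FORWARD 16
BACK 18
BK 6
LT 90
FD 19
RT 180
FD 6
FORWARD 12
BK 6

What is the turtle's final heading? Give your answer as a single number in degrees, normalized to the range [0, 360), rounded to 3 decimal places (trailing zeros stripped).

Answer: 90

Derivation:
Executing turtle program step by step:
Start: pos=(0,0), heading=0, pen down
FD 18: (0,0) -> (18,0) [heading=0, draw]
BK 6: (18,0) -> (12,0) [heading=0, draw]
RT 270: heading 0 -> 90
RT 90: heading 90 -> 0
RT 180: heading 0 -> 180
FD 16: (12,0) -> (-4,0) [heading=180, draw]
BK 18: (-4,0) -> (14,0) [heading=180, draw]
BK 6: (14,0) -> (20,0) [heading=180, draw]
LT 90: heading 180 -> 270
FD 19: (20,0) -> (20,-19) [heading=270, draw]
RT 180: heading 270 -> 90
FD 6: (20,-19) -> (20,-13) [heading=90, draw]
FD 12: (20,-13) -> (20,-1) [heading=90, draw]
BK 6: (20,-1) -> (20,-7) [heading=90, draw]
Final: pos=(20,-7), heading=90, 9 segment(s) drawn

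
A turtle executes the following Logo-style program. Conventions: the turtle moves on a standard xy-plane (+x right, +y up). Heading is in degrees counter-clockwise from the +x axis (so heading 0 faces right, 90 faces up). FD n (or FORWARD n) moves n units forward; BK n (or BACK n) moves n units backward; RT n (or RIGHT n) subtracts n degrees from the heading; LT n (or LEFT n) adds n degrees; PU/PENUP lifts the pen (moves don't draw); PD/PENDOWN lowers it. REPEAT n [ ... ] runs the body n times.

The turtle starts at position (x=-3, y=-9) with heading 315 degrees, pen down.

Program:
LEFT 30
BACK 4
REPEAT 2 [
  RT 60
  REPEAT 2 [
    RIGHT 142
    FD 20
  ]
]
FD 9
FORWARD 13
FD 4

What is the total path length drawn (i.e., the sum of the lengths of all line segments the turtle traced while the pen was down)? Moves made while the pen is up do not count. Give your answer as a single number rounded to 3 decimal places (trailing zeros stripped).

Answer: 110

Derivation:
Executing turtle program step by step:
Start: pos=(-3,-9), heading=315, pen down
LT 30: heading 315 -> 345
BK 4: (-3,-9) -> (-6.864,-7.965) [heading=345, draw]
REPEAT 2 [
  -- iteration 1/2 --
  RT 60: heading 345 -> 285
  REPEAT 2 [
    -- iteration 1/2 --
    RT 142: heading 285 -> 143
    FD 20: (-6.864,-7.965) -> (-22.836,4.072) [heading=143, draw]
    -- iteration 2/2 --
    RT 142: heading 143 -> 1
    FD 20: (-22.836,4.072) -> (-2.839,4.421) [heading=1, draw]
  ]
  -- iteration 2/2 --
  RT 60: heading 1 -> 301
  REPEAT 2 [
    -- iteration 1/2 --
    RT 142: heading 301 -> 159
    FD 20: (-2.839,4.421) -> (-21.511,11.588) [heading=159, draw]
    -- iteration 2/2 --
    RT 142: heading 159 -> 17
    FD 20: (-21.511,11.588) -> (-2.385,17.435) [heading=17, draw]
  ]
]
FD 9: (-2.385,17.435) -> (6.222,20.067) [heading=17, draw]
FD 13: (6.222,20.067) -> (18.654,23.868) [heading=17, draw]
FD 4: (18.654,23.868) -> (22.479,25.037) [heading=17, draw]
Final: pos=(22.479,25.037), heading=17, 8 segment(s) drawn

Segment lengths:
  seg 1: (-3,-9) -> (-6.864,-7.965), length = 4
  seg 2: (-6.864,-7.965) -> (-22.836,4.072), length = 20
  seg 3: (-22.836,4.072) -> (-2.839,4.421), length = 20
  seg 4: (-2.839,4.421) -> (-21.511,11.588), length = 20
  seg 5: (-21.511,11.588) -> (-2.385,17.435), length = 20
  seg 6: (-2.385,17.435) -> (6.222,20.067), length = 9
  seg 7: (6.222,20.067) -> (18.654,23.868), length = 13
  seg 8: (18.654,23.868) -> (22.479,25.037), length = 4
Total = 110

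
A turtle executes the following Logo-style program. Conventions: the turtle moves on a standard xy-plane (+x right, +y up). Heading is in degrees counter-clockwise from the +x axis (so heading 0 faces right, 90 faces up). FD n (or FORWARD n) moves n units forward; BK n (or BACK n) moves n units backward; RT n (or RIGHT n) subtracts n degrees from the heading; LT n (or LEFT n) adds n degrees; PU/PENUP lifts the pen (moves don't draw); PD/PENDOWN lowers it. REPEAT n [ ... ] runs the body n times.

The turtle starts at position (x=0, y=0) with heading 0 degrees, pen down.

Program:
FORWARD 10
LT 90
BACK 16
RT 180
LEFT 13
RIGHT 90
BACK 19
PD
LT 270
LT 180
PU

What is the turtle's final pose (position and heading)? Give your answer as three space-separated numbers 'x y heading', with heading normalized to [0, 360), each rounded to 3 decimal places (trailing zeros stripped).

Answer: 28.513 -11.726 283

Derivation:
Executing turtle program step by step:
Start: pos=(0,0), heading=0, pen down
FD 10: (0,0) -> (10,0) [heading=0, draw]
LT 90: heading 0 -> 90
BK 16: (10,0) -> (10,-16) [heading=90, draw]
RT 180: heading 90 -> 270
LT 13: heading 270 -> 283
RT 90: heading 283 -> 193
BK 19: (10,-16) -> (28.513,-11.726) [heading=193, draw]
PD: pen down
LT 270: heading 193 -> 103
LT 180: heading 103 -> 283
PU: pen up
Final: pos=(28.513,-11.726), heading=283, 3 segment(s) drawn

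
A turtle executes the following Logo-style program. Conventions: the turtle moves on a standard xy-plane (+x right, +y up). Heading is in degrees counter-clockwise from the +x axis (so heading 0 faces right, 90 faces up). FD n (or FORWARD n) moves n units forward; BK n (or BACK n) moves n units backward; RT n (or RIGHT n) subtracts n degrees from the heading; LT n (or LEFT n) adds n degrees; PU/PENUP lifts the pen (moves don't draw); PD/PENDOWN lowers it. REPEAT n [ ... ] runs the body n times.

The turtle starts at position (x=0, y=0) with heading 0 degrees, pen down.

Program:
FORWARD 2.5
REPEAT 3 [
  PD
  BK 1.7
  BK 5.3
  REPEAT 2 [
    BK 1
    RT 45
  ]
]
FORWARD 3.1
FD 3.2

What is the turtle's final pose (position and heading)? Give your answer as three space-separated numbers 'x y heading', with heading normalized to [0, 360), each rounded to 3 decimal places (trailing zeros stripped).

Answer: 3.207 15.007 90

Derivation:
Executing turtle program step by step:
Start: pos=(0,0), heading=0, pen down
FD 2.5: (0,0) -> (2.5,0) [heading=0, draw]
REPEAT 3 [
  -- iteration 1/3 --
  PD: pen down
  BK 1.7: (2.5,0) -> (0.8,0) [heading=0, draw]
  BK 5.3: (0.8,0) -> (-4.5,0) [heading=0, draw]
  REPEAT 2 [
    -- iteration 1/2 --
    BK 1: (-4.5,0) -> (-5.5,0) [heading=0, draw]
    RT 45: heading 0 -> 315
    -- iteration 2/2 --
    BK 1: (-5.5,0) -> (-6.207,0.707) [heading=315, draw]
    RT 45: heading 315 -> 270
  ]
  -- iteration 2/3 --
  PD: pen down
  BK 1.7: (-6.207,0.707) -> (-6.207,2.407) [heading=270, draw]
  BK 5.3: (-6.207,2.407) -> (-6.207,7.707) [heading=270, draw]
  REPEAT 2 [
    -- iteration 1/2 --
    BK 1: (-6.207,7.707) -> (-6.207,8.707) [heading=270, draw]
    RT 45: heading 270 -> 225
    -- iteration 2/2 --
    BK 1: (-6.207,8.707) -> (-5.5,9.414) [heading=225, draw]
    RT 45: heading 225 -> 180
  ]
  -- iteration 3/3 --
  PD: pen down
  BK 1.7: (-5.5,9.414) -> (-3.8,9.414) [heading=180, draw]
  BK 5.3: (-3.8,9.414) -> (1.5,9.414) [heading=180, draw]
  REPEAT 2 [
    -- iteration 1/2 --
    BK 1: (1.5,9.414) -> (2.5,9.414) [heading=180, draw]
    RT 45: heading 180 -> 135
    -- iteration 2/2 --
    BK 1: (2.5,9.414) -> (3.207,8.707) [heading=135, draw]
    RT 45: heading 135 -> 90
  ]
]
FD 3.1: (3.207,8.707) -> (3.207,11.807) [heading=90, draw]
FD 3.2: (3.207,11.807) -> (3.207,15.007) [heading=90, draw]
Final: pos=(3.207,15.007), heading=90, 15 segment(s) drawn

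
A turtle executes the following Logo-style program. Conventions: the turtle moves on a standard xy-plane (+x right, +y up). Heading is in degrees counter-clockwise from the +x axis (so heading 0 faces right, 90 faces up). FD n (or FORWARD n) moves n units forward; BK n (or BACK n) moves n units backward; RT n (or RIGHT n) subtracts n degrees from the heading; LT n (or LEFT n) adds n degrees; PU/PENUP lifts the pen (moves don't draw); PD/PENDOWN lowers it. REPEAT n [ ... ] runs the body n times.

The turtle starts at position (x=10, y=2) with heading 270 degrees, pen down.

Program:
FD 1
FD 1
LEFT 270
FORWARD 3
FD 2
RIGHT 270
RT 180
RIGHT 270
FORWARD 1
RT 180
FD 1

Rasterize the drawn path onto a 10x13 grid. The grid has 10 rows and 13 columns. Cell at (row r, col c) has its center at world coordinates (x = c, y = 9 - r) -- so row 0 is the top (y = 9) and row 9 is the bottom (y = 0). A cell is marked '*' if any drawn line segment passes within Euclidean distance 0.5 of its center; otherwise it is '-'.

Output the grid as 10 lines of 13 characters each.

Segment 0: (10,2) -> (10,1)
Segment 1: (10,1) -> (10,0)
Segment 2: (10,0) -> (7,0)
Segment 3: (7,0) -> (5,0)
Segment 4: (5,0) -> (4,0)
Segment 5: (4,0) -> (5,0)

Answer: -------------
-------------
-------------
-------------
-------------
-------------
-------------
----------*--
----------*--
----*******--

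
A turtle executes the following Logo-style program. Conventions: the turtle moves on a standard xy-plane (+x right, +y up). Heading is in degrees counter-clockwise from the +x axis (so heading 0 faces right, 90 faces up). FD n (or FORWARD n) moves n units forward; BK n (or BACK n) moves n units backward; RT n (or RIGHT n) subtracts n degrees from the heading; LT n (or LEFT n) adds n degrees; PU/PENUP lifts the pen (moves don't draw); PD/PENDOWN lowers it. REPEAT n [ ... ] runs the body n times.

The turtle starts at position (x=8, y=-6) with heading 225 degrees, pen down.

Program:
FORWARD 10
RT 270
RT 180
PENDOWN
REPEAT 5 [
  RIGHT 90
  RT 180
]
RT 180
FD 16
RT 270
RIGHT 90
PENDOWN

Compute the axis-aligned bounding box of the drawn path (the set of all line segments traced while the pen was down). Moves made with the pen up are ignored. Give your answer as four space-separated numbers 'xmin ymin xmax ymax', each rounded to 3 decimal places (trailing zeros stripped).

Executing turtle program step by step:
Start: pos=(8,-6), heading=225, pen down
FD 10: (8,-6) -> (0.929,-13.071) [heading=225, draw]
RT 270: heading 225 -> 315
RT 180: heading 315 -> 135
PD: pen down
REPEAT 5 [
  -- iteration 1/5 --
  RT 90: heading 135 -> 45
  RT 180: heading 45 -> 225
  -- iteration 2/5 --
  RT 90: heading 225 -> 135
  RT 180: heading 135 -> 315
  -- iteration 3/5 --
  RT 90: heading 315 -> 225
  RT 180: heading 225 -> 45
  -- iteration 4/5 --
  RT 90: heading 45 -> 315
  RT 180: heading 315 -> 135
  -- iteration 5/5 --
  RT 90: heading 135 -> 45
  RT 180: heading 45 -> 225
]
RT 180: heading 225 -> 45
FD 16: (0.929,-13.071) -> (12.243,-1.757) [heading=45, draw]
RT 270: heading 45 -> 135
RT 90: heading 135 -> 45
PD: pen down
Final: pos=(12.243,-1.757), heading=45, 2 segment(s) drawn

Segment endpoints: x in {0.929, 8, 12.243}, y in {-13.071, -6, -1.757}
xmin=0.929, ymin=-13.071, xmax=12.243, ymax=-1.757

Answer: 0.929 -13.071 12.243 -1.757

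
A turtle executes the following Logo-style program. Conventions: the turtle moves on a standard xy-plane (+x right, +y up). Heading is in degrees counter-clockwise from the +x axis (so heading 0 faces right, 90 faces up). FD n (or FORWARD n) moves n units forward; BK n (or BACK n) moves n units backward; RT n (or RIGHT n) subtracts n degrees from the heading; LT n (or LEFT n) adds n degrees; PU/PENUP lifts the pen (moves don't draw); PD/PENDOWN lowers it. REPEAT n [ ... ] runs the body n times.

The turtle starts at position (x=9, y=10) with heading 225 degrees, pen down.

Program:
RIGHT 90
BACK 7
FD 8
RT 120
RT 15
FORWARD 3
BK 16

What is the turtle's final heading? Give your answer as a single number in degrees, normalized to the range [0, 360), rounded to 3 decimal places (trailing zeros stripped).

Answer: 0

Derivation:
Executing turtle program step by step:
Start: pos=(9,10), heading=225, pen down
RT 90: heading 225 -> 135
BK 7: (9,10) -> (13.95,5.05) [heading=135, draw]
FD 8: (13.95,5.05) -> (8.293,10.707) [heading=135, draw]
RT 120: heading 135 -> 15
RT 15: heading 15 -> 0
FD 3: (8.293,10.707) -> (11.293,10.707) [heading=0, draw]
BK 16: (11.293,10.707) -> (-4.707,10.707) [heading=0, draw]
Final: pos=(-4.707,10.707), heading=0, 4 segment(s) drawn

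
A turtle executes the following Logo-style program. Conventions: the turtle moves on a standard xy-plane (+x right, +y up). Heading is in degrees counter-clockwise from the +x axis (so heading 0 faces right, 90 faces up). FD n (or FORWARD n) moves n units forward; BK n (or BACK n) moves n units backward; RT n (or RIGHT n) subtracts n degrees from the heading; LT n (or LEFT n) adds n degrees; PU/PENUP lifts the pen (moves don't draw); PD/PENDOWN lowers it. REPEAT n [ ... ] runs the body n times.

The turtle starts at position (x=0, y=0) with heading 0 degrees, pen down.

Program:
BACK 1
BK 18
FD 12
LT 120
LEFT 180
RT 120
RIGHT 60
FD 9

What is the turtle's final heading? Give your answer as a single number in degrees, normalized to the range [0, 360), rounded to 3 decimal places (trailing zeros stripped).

Answer: 120

Derivation:
Executing turtle program step by step:
Start: pos=(0,0), heading=0, pen down
BK 1: (0,0) -> (-1,0) [heading=0, draw]
BK 18: (-1,0) -> (-19,0) [heading=0, draw]
FD 12: (-19,0) -> (-7,0) [heading=0, draw]
LT 120: heading 0 -> 120
LT 180: heading 120 -> 300
RT 120: heading 300 -> 180
RT 60: heading 180 -> 120
FD 9: (-7,0) -> (-11.5,7.794) [heading=120, draw]
Final: pos=(-11.5,7.794), heading=120, 4 segment(s) drawn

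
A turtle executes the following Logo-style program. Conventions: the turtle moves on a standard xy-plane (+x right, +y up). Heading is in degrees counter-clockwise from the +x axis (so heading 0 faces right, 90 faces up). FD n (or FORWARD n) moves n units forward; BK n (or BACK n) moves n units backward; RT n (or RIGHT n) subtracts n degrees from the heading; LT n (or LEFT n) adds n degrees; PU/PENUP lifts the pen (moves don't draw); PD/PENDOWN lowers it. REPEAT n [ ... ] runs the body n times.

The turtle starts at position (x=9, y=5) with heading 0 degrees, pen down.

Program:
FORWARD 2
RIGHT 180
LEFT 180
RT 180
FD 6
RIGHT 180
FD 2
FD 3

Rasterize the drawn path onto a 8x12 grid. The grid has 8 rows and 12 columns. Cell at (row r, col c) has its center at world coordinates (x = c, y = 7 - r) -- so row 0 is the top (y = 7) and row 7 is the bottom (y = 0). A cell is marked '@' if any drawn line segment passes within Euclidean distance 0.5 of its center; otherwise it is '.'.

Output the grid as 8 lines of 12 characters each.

Segment 0: (9,5) -> (11,5)
Segment 1: (11,5) -> (5,5)
Segment 2: (5,5) -> (7,5)
Segment 3: (7,5) -> (10,5)

Answer: ............
............
.....@@@@@@@
............
............
............
............
............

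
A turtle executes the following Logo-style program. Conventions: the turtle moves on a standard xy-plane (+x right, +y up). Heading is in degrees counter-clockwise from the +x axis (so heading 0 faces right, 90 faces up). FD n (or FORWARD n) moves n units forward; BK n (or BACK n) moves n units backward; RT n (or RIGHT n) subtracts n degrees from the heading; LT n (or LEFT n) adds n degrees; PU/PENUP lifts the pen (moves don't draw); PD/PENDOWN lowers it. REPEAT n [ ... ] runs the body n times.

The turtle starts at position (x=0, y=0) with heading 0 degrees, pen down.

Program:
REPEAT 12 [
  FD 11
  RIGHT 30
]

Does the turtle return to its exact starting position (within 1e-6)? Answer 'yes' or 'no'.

Executing turtle program step by step:
Start: pos=(0,0), heading=0, pen down
REPEAT 12 [
  -- iteration 1/12 --
  FD 11: (0,0) -> (11,0) [heading=0, draw]
  RT 30: heading 0 -> 330
  -- iteration 2/12 --
  FD 11: (11,0) -> (20.526,-5.5) [heading=330, draw]
  RT 30: heading 330 -> 300
  -- iteration 3/12 --
  FD 11: (20.526,-5.5) -> (26.026,-15.026) [heading=300, draw]
  RT 30: heading 300 -> 270
  -- iteration 4/12 --
  FD 11: (26.026,-15.026) -> (26.026,-26.026) [heading=270, draw]
  RT 30: heading 270 -> 240
  -- iteration 5/12 --
  FD 11: (26.026,-26.026) -> (20.526,-35.553) [heading=240, draw]
  RT 30: heading 240 -> 210
  -- iteration 6/12 --
  FD 11: (20.526,-35.553) -> (11,-41.053) [heading=210, draw]
  RT 30: heading 210 -> 180
  -- iteration 7/12 --
  FD 11: (11,-41.053) -> (0,-41.053) [heading=180, draw]
  RT 30: heading 180 -> 150
  -- iteration 8/12 --
  FD 11: (0,-41.053) -> (-9.526,-35.553) [heading=150, draw]
  RT 30: heading 150 -> 120
  -- iteration 9/12 --
  FD 11: (-9.526,-35.553) -> (-15.026,-26.026) [heading=120, draw]
  RT 30: heading 120 -> 90
  -- iteration 10/12 --
  FD 11: (-15.026,-26.026) -> (-15.026,-15.026) [heading=90, draw]
  RT 30: heading 90 -> 60
  -- iteration 11/12 --
  FD 11: (-15.026,-15.026) -> (-9.526,-5.5) [heading=60, draw]
  RT 30: heading 60 -> 30
  -- iteration 12/12 --
  FD 11: (-9.526,-5.5) -> (0,0) [heading=30, draw]
  RT 30: heading 30 -> 0
]
Final: pos=(0,0), heading=0, 12 segment(s) drawn

Start position: (0, 0)
Final position: (0, 0)
Distance = 0; < 1e-6 -> CLOSED

Answer: yes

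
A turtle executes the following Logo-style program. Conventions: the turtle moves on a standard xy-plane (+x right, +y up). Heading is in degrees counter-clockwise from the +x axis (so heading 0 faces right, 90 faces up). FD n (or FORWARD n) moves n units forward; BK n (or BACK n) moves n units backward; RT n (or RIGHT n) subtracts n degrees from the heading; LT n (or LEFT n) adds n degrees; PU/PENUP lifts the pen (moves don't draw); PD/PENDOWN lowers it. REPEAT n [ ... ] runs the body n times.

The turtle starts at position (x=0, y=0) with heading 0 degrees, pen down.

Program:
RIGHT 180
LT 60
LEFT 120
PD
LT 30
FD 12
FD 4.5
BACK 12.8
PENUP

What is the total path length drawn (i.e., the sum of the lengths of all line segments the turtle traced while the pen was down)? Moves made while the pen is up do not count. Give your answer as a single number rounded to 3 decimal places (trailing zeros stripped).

Executing turtle program step by step:
Start: pos=(0,0), heading=0, pen down
RT 180: heading 0 -> 180
LT 60: heading 180 -> 240
LT 120: heading 240 -> 0
PD: pen down
LT 30: heading 0 -> 30
FD 12: (0,0) -> (10.392,6) [heading=30, draw]
FD 4.5: (10.392,6) -> (14.289,8.25) [heading=30, draw]
BK 12.8: (14.289,8.25) -> (3.204,1.85) [heading=30, draw]
PU: pen up
Final: pos=(3.204,1.85), heading=30, 3 segment(s) drawn

Segment lengths:
  seg 1: (0,0) -> (10.392,6), length = 12
  seg 2: (10.392,6) -> (14.289,8.25), length = 4.5
  seg 3: (14.289,8.25) -> (3.204,1.85), length = 12.8
Total = 29.3

Answer: 29.3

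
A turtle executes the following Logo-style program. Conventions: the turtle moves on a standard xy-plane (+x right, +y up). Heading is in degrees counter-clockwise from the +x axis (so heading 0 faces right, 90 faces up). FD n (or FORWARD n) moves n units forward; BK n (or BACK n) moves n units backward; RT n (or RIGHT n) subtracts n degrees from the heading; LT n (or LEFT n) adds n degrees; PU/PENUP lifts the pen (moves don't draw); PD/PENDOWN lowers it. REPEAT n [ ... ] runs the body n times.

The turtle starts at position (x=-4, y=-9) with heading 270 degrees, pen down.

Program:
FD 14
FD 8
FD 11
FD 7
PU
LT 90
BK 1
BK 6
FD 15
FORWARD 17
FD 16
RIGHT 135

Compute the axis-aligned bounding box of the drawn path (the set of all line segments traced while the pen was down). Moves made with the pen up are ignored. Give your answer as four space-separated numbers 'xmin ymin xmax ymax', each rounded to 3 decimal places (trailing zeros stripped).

Executing turtle program step by step:
Start: pos=(-4,-9), heading=270, pen down
FD 14: (-4,-9) -> (-4,-23) [heading=270, draw]
FD 8: (-4,-23) -> (-4,-31) [heading=270, draw]
FD 11: (-4,-31) -> (-4,-42) [heading=270, draw]
FD 7: (-4,-42) -> (-4,-49) [heading=270, draw]
PU: pen up
LT 90: heading 270 -> 0
BK 1: (-4,-49) -> (-5,-49) [heading=0, move]
BK 6: (-5,-49) -> (-11,-49) [heading=0, move]
FD 15: (-11,-49) -> (4,-49) [heading=0, move]
FD 17: (4,-49) -> (21,-49) [heading=0, move]
FD 16: (21,-49) -> (37,-49) [heading=0, move]
RT 135: heading 0 -> 225
Final: pos=(37,-49), heading=225, 4 segment(s) drawn

Segment endpoints: x in {-4, -4, -4, -4, -4}, y in {-49, -42, -31, -23, -9}
xmin=-4, ymin=-49, xmax=-4, ymax=-9

Answer: -4 -49 -4 -9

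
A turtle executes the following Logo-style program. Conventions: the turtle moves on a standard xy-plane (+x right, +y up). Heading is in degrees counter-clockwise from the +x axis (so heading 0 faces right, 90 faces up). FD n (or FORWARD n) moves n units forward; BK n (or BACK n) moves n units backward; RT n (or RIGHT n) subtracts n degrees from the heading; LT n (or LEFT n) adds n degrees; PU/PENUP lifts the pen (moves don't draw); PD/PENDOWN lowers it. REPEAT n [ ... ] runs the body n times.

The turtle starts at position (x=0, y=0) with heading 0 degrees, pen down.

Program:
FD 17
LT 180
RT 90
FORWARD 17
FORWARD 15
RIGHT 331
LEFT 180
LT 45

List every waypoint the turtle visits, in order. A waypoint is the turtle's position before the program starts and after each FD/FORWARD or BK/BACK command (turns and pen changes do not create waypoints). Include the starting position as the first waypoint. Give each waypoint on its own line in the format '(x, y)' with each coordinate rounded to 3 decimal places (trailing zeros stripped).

Executing turtle program step by step:
Start: pos=(0,0), heading=0, pen down
FD 17: (0,0) -> (17,0) [heading=0, draw]
LT 180: heading 0 -> 180
RT 90: heading 180 -> 90
FD 17: (17,0) -> (17,17) [heading=90, draw]
FD 15: (17,17) -> (17,32) [heading=90, draw]
RT 331: heading 90 -> 119
LT 180: heading 119 -> 299
LT 45: heading 299 -> 344
Final: pos=(17,32), heading=344, 3 segment(s) drawn
Waypoints (4 total):
(0, 0)
(17, 0)
(17, 17)
(17, 32)

Answer: (0, 0)
(17, 0)
(17, 17)
(17, 32)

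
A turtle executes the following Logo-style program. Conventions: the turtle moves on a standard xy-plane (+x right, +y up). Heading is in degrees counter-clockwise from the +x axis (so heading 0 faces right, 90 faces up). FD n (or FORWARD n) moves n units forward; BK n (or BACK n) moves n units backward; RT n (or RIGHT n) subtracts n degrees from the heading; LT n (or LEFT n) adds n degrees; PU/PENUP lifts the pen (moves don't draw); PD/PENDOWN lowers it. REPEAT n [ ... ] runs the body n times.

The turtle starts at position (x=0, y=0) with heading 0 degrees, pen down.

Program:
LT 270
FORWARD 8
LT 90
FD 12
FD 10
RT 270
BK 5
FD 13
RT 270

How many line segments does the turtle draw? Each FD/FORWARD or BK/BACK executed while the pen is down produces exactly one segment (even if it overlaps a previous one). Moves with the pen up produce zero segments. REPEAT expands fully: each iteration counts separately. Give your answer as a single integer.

Executing turtle program step by step:
Start: pos=(0,0), heading=0, pen down
LT 270: heading 0 -> 270
FD 8: (0,0) -> (0,-8) [heading=270, draw]
LT 90: heading 270 -> 0
FD 12: (0,-8) -> (12,-8) [heading=0, draw]
FD 10: (12,-8) -> (22,-8) [heading=0, draw]
RT 270: heading 0 -> 90
BK 5: (22,-8) -> (22,-13) [heading=90, draw]
FD 13: (22,-13) -> (22,0) [heading=90, draw]
RT 270: heading 90 -> 180
Final: pos=(22,0), heading=180, 5 segment(s) drawn
Segments drawn: 5

Answer: 5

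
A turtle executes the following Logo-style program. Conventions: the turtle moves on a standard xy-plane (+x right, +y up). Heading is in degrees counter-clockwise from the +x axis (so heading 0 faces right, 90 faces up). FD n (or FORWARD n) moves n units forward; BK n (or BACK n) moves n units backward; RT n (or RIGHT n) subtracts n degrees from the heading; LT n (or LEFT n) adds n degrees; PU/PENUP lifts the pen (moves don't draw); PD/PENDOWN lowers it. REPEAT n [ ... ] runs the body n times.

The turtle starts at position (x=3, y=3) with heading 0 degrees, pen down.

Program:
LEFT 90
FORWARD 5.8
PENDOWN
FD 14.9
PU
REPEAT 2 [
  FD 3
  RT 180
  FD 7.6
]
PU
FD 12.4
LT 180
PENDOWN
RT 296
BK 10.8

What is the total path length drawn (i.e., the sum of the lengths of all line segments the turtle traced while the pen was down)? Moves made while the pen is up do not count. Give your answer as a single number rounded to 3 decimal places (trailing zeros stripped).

Executing turtle program step by step:
Start: pos=(3,3), heading=0, pen down
LT 90: heading 0 -> 90
FD 5.8: (3,3) -> (3,8.8) [heading=90, draw]
PD: pen down
FD 14.9: (3,8.8) -> (3,23.7) [heading=90, draw]
PU: pen up
REPEAT 2 [
  -- iteration 1/2 --
  FD 3: (3,23.7) -> (3,26.7) [heading=90, move]
  RT 180: heading 90 -> 270
  FD 7.6: (3,26.7) -> (3,19.1) [heading=270, move]
  -- iteration 2/2 --
  FD 3: (3,19.1) -> (3,16.1) [heading=270, move]
  RT 180: heading 270 -> 90
  FD 7.6: (3,16.1) -> (3,23.7) [heading=90, move]
]
PU: pen up
FD 12.4: (3,23.7) -> (3,36.1) [heading=90, move]
LT 180: heading 90 -> 270
PD: pen down
RT 296: heading 270 -> 334
BK 10.8: (3,36.1) -> (-6.707,40.834) [heading=334, draw]
Final: pos=(-6.707,40.834), heading=334, 3 segment(s) drawn

Segment lengths:
  seg 1: (3,3) -> (3,8.8), length = 5.8
  seg 2: (3,8.8) -> (3,23.7), length = 14.9
  seg 3: (3,36.1) -> (-6.707,40.834), length = 10.8
Total = 31.5

Answer: 31.5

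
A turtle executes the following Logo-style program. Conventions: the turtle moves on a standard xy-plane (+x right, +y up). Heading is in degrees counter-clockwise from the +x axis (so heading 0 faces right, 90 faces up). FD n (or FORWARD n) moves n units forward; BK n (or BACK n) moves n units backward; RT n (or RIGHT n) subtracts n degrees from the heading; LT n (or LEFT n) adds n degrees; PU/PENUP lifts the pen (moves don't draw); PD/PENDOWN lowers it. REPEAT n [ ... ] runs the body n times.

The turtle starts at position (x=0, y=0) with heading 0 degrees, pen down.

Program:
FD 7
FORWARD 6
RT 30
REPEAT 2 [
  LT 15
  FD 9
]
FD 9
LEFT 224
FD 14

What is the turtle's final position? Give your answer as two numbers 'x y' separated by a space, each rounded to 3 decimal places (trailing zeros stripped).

Executing turtle program step by step:
Start: pos=(0,0), heading=0, pen down
FD 7: (0,0) -> (7,0) [heading=0, draw]
FD 6: (7,0) -> (13,0) [heading=0, draw]
RT 30: heading 0 -> 330
REPEAT 2 [
  -- iteration 1/2 --
  LT 15: heading 330 -> 345
  FD 9: (13,0) -> (21.693,-2.329) [heading=345, draw]
  -- iteration 2/2 --
  LT 15: heading 345 -> 0
  FD 9: (21.693,-2.329) -> (30.693,-2.329) [heading=0, draw]
]
FD 9: (30.693,-2.329) -> (39.693,-2.329) [heading=0, draw]
LT 224: heading 0 -> 224
FD 14: (39.693,-2.329) -> (29.623,-12.055) [heading=224, draw]
Final: pos=(29.623,-12.055), heading=224, 6 segment(s) drawn

Answer: 29.623 -12.055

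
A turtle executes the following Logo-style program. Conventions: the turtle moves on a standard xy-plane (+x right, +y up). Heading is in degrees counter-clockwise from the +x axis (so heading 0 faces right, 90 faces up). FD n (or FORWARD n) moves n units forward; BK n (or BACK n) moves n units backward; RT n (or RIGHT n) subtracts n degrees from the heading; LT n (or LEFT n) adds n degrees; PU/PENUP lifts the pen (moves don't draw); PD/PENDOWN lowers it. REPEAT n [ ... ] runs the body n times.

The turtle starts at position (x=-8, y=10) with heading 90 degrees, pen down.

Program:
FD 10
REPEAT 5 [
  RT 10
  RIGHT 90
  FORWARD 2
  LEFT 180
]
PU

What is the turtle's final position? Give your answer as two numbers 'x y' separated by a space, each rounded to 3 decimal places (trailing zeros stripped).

Executing turtle program step by step:
Start: pos=(-8,10), heading=90, pen down
FD 10: (-8,10) -> (-8,20) [heading=90, draw]
REPEAT 5 [
  -- iteration 1/5 --
  RT 10: heading 90 -> 80
  RT 90: heading 80 -> 350
  FD 2: (-8,20) -> (-6.03,19.653) [heading=350, draw]
  LT 180: heading 350 -> 170
  -- iteration 2/5 --
  RT 10: heading 170 -> 160
  RT 90: heading 160 -> 70
  FD 2: (-6.03,19.653) -> (-5.346,21.532) [heading=70, draw]
  LT 180: heading 70 -> 250
  -- iteration 3/5 --
  RT 10: heading 250 -> 240
  RT 90: heading 240 -> 150
  FD 2: (-5.346,21.532) -> (-7.078,22.532) [heading=150, draw]
  LT 180: heading 150 -> 330
  -- iteration 4/5 --
  RT 10: heading 330 -> 320
  RT 90: heading 320 -> 230
  FD 2: (-7.078,22.532) -> (-8.364,21) [heading=230, draw]
  LT 180: heading 230 -> 50
  -- iteration 5/5 --
  RT 10: heading 50 -> 40
  RT 90: heading 40 -> 310
  FD 2: (-8.364,21) -> (-7.078,19.468) [heading=310, draw]
  LT 180: heading 310 -> 130
]
PU: pen up
Final: pos=(-7.078,19.468), heading=130, 6 segment(s) drawn

Answer: -7.078 19.468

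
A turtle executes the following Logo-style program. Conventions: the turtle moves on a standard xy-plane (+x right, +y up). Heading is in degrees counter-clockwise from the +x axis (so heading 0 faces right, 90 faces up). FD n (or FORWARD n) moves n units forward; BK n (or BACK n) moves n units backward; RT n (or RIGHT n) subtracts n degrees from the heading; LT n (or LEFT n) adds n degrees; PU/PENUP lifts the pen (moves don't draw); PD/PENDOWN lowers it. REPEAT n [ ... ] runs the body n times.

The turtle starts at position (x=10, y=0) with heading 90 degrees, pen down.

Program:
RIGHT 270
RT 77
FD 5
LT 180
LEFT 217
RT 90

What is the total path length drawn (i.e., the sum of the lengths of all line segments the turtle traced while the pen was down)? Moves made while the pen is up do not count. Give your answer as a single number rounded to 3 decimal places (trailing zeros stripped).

Answer: 5

Derivation:
Executing turtle program step by step:
Start: pos=(10,0), heading=90, pen down
RT 270: heading 90 -> 180
RT 77: heading 180 -> 103
FD 5: (10,0) -> (8.875,4.872) [heading=103, draw]
LT 180: heading 103 -> 283
LT 217: heading 283 -> 140
RT 90: heading 140 -> 50
Final: pos=(8.875,4.872), heading=50, 1 segment(s) drawn

Segment lengths:
  seg 1: (10,0) -> (8.875,4.872), length = 5
Total = 5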